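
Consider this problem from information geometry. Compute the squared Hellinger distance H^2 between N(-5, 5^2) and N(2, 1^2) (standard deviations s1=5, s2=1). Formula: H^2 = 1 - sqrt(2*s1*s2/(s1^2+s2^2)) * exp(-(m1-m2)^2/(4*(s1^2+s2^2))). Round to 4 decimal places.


Squared Hellinger distance for Gaussians:
H^2 = 1 - sqrt(2*s1*s2/(s1^2+s2^2)) * exp(-(m1-m2)^2/(4*(s1^2+s2^2))).
s1^2 = 25, s2^2 = 1, s1^2+s2^2 = 26.
sqrt(2*5*1/(26)) = 0.620174.
(m1-m2)^2 = (-7)^2 = 49.
exp(-49/(4*26)) = exp(-0.471154) = 0.624282.
H^2 = 1 - 0.620174*0.624282 = 0.6128

0.6128


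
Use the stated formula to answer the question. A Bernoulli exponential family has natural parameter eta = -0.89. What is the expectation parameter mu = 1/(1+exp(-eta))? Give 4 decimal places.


Dual coordinate (expectation parameter) for Bernoulli:
mu = 1/(1+exp(-eta)).
eta = -0.89.
exp(-eta) = exp(0.89) = 2.43513.
mu = 1/(1+2.43513) = 0.2911

0.2911


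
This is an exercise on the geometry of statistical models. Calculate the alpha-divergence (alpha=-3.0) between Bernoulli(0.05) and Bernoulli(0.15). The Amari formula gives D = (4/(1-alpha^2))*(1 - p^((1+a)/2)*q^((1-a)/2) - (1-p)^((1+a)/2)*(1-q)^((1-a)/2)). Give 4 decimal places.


Amari alpha-divergence:
D = (4/(1-alpha^2))*(1 - p^((1+a)/2)*q^((1-a)/2) - (1-p)^((1+a)/2)*(1-q)^((1-a)/2)).
alpha = -3.0, p = 0.05, q = 0.15.
e1 = (1+alpha)/2 = -1.0, e2 = (1-alpha)/2 = 2.0.
t1 = p^e1 * q^e2 = 0.05^-1.0 * 0.15^2.0 = 0.45.
t2 = (1-p)^e1 * (1-q)^e2 = 0.95^-1.0 * 0.85^2.0 = 0.760526.
4/(1-alpha^2) = -0.5.
D = -0.5*(1 - 0.45 - 0.760526) = 0.1053

0.1053


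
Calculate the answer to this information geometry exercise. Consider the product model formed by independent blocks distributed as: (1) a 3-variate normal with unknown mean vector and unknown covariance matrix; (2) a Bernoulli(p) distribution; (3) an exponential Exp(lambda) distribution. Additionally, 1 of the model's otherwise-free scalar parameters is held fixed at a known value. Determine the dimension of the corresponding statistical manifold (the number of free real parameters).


The dimension of a statistical manifold equals the number of free
(independent) real parameters of the model. For a product of independent
blocks the parameter counts add.
- 3-variate normal: 3 (mean) + 3*4/2 = 6 (symmetric covariance) = 9.
- Bernoulli (p): 1.
- exponential (lambda): 1.
Total = 9 + 1 + 1 = 11.
1 parameter(s) fixed at known values: 11 - 1 = 10.
Dimension = 10

10


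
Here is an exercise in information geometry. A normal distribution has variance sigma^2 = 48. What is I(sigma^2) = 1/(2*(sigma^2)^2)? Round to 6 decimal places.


Fisher information for variance: I(sigma^2) = 1/(2*sigma^4).
sigma^2 = 48, so sigma^4 = 2304.
I = 1/(2*2304) = 1/4608 = 0.000217

0.000217


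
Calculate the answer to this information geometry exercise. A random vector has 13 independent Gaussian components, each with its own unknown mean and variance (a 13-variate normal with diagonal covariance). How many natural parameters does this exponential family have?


Exponential family dimension calculation:
Each univariate normal has two natural parameters (mu/sigma^2 and -1/(2 sigma^2)).
With 13 independent components, dim = 2 * 13 = 26.

26


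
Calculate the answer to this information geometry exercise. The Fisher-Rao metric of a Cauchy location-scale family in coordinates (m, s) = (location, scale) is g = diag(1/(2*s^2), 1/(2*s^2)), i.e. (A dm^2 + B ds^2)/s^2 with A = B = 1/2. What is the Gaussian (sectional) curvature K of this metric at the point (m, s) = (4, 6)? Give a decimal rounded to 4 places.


The metric has the form g = (A dm^2 + B ds^2)/s^2 with A = 1/2, B = 1/2.
Substitute u = sqrt(A/B)*m: g = B*(du^2 + ds^2)/s^2, i.e. B times the
Poincare upper half-plane metric, which has constant Gaussian curvature -1.
Scaling a 2D metric by a constant c divides the Gaussian curvature by c,
so K = -1/B = -1/(1/2) = -2.0000 everywhere (the point (m, s) = (4, 6) is irrelevant:
the curvature is constant).
The requested Gaussian curvature is K = -2.0000.

-2.0000


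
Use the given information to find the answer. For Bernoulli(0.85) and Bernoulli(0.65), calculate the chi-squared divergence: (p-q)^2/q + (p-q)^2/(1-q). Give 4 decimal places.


Chi-squared divergence between Bernoulli distributions:
chi^2 = (p-q)^2/q + (p-q)^2/(1-q).
p = 0.85, q = 0.65, p-q = 0.2.
(p-q)^2 = 0.04.
term1 = 0.04/0.65 = 0.061538.
term2 = 0.04/0.35 = 0.114286.
chi^2 = 0.061538 + 0.114286 = 0.1758

0.1758


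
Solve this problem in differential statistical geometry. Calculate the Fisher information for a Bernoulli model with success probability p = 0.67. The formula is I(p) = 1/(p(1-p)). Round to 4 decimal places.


For Bernoulli(p), Fisher information is I(p) = 1/(p*(1-p)).
p = 0.67, 1-p = 0.33.
p*(1-p) = 0.2211.
I(p) = 1/0.2211 = 4.5228

4.5228


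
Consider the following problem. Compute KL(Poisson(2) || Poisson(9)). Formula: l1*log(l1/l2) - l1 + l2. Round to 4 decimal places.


KL divergence for Poisson:
KL = l1*log(l1/l2) - l1 + l2.
l1 = 2, l2 = 9.
log(2/9) = -1.504077.
l1*log(l1/l2) = 2 * -1.504077 = -3.008155.
KL = -3.008155 - 2 + 9 = 3.9918

3.9918


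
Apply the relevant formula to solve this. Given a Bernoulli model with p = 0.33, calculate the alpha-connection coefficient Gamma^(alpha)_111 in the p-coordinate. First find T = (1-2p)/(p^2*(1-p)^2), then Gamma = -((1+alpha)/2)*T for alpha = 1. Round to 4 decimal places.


Skewness (Amari-Chentsov) tensor: T = (1-2p)/(p^2*(1-p)^2).
p = 0.33, 1-2p = 0.34, p^2 = 0.1089, (1-p)^2 = 0.4489.
T = 0.34/(0.1089 * 0.4489) = 6.955069.
In the p-coordinate, Gamma^(alpha) = Gamma^(0) - (alpha/2)*T with Gamma^(0) = (1/2)*g'(p) = -T/2,
so Gamma^(alpha) = -((1+alpha)/2)*T.
alpha = 1, -(1+alpha)/2 = -1.0.
Gamma = -1.0 * 6.955069 = -6.9551

-6.9551


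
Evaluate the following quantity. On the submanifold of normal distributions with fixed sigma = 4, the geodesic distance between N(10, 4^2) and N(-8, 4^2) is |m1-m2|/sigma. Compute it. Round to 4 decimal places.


On the fixed-variance normal subfamily, geodesic distance = |m1-m2|/sigma.
|10 - -8| = 18.
sigma = 4.
d = 18/4 = 4.5000

4.5000


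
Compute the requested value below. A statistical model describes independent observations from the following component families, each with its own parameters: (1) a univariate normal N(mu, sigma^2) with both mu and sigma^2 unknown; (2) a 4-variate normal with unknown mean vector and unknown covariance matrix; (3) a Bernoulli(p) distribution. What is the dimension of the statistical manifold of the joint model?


The dimension of a statistical manifold equals the number of free
(independent) real parameters of the model. For a product of independent
blocks the parameter counts add.
- normal (mu, sigma^2): 2.
- 4-variate normal: 4 (mean) + 4*5/2 = 10 (symmetric covariance) = 14.
- Bernoulli (p): 1.
Total = 2 + 14 + 1 = 17.
Dimension = 17

17


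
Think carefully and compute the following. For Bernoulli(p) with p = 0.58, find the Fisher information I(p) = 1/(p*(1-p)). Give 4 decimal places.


For Bernoulli(p), Fisher information is I(p) = 1/(p*(1-p)).
p = 0.58, 1-p = 0.42.
p*(1-p) = 0.2436.
I(p) = 1/0.2436 = 4.1051

4.1051


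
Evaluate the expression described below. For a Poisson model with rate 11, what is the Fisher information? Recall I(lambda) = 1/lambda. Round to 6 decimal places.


Fisher information for Poisson: I(lambda) = 1/lambda.
lambda = 11.
I(lambda) = 1/11 = 0.090909

0.090909


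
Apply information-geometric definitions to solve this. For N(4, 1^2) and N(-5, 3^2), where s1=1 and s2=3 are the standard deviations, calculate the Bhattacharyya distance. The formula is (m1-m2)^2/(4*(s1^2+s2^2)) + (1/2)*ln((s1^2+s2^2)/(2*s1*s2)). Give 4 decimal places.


Bhattacharyya distance between two Gaussians:
DB = (m1-m2)^2/(4*(s1^2+s2^2)) + (1/2)*ln((s1^2+s2^2)/(2*s1*s2)).
(m1-m2)^2 = (9)^2 = 81.
s1^2+s2^2 = 1 + 9 = 10.
term1 = 81/40 = 2.025.
term2 = 0.5*ln(10/6.0) = 0.255413.
DB = 2.025 + 0.255413 = 2.2804

2.2804


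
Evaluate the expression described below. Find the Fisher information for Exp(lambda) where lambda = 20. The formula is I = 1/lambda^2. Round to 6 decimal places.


Fisher information for exponential: I(lambda) = 1/lambda^2.
lambda = 20, lambda^2 = 400.
I = 1/400 = 0.002500

0.002500


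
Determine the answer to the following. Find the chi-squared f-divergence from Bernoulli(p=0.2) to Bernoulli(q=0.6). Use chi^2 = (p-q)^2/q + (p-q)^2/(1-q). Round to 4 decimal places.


Chi-squared divergence between Bernoulli distributions:
chi^2 = (p-q)^2/q + (p-q)^2/(1-q).
p = 0.2, q = 0.6, p-q = -0.4.
(p-q)^2 = 0.16.
term1 = 0.16/0.6 = 0.266667.
term2 = 0.16/0.4 = 0.4.
chi^2 = 0.266667 + 0.4 = 0.6667

0.6667


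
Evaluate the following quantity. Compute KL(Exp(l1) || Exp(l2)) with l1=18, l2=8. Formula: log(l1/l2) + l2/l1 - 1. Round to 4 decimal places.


KL divergence for exponential family:
KL = log(l1/l2) + l2/l1 - 1.
log(18/8) = 0.81093.
8/18 = 0.444444.
KL = 0.81093 + 0.444444 - 1 = 0.2554

0.2554


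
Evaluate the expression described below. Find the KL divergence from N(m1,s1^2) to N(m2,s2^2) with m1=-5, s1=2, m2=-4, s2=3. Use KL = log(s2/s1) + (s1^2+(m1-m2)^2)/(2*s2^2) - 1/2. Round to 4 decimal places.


KL divergence between normal distributions:
KL = log(s2/s1) + (s1^2 + (m1-m2)^2)/(2*s2^2) - 1/2.
log(3/2) = 0.405465.
(2^2 + (-5--4)^2)/(2*3^2) = (4 + 1)/18 = 0.277778.
KL = 0.405465 + 0.277778 - 0.5 = 0.1832

0.1832


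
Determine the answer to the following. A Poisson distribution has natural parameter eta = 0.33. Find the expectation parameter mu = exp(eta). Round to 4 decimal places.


Expectation parameter for Poisson exponential family:
mu = exp(eta).
eta = 0.33.
mu = exp(0.33) = 1.3910

1.3910


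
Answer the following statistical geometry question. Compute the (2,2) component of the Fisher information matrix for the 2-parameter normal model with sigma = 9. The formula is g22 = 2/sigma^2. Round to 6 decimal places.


For the 2-parameter normal family, the Fisher metric has:
  g11 = 1/sigma^2, g22 = 2/sigma^2.
sigma = 9, sigma^2 = 81.
g22 = 0.024691

0.024691


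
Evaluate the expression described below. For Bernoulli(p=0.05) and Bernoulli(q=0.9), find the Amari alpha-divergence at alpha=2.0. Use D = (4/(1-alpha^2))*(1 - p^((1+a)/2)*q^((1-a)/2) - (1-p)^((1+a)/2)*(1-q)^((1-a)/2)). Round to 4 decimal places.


Amari alpha-divergence:
D = (4/(1-alpha^2))*(1 - p^((1+a)/2)*q^((1-a)/2) - (1-p)^((1+a)/2)*(1-q)^((1-a)/2)).
alpha = 2.0, p = 0.05, q = 0.9.
e1 = (1+alpha)/2 = 1.5, e2 = (1-alpha)/2 = -0.5.
t1 = p^e1 * q^e2 = 0.05^1.5 * 0.9^-0.5 = 0.011785.
t2 = (1-p)^e1 * (1-q)^e2 = 0.95^1.5 * 0.1^-0.5 = 2.928097.
4/(1-alpha^2) = -1.333333.
D = -1.333333*(1 - 0.011785 - 2.928097) = 2.5865

2.5865


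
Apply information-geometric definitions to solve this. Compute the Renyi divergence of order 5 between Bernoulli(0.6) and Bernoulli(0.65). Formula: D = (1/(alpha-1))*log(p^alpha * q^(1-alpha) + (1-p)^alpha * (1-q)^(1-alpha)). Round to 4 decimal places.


Renyi divergence of order alpha between Bernoulli distributions:
D = (1/(alpha-1))*log(p^alpha * q^(1-alpha) + (1-p)^alpha * (1-q)^(1-alpha)).
alpha = 5, p = 0.6, q = 0.65.
p^alpha * q^(1-alpha) = 0.6^5 * 0.65^-4 = 0.435615.
(1-p)^alpha * (1-q)^(1-alpha) = 0.4^5 * 0.35^-4 = 0.682382.
sum = 0.435615 + 0.682382 = 1.117997.
D = (1/4)*log(1.117997) = 0.0279

0.0279


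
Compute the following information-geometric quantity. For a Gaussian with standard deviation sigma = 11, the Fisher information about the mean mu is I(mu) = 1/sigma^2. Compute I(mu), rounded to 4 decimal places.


The Fisher information for the mean of a normal distribution is I(mu) = 1/sigma^2.
sigma = 11, so sigma^2 = 121.
I(mu) = 1/121 = 0.0083

0.0083


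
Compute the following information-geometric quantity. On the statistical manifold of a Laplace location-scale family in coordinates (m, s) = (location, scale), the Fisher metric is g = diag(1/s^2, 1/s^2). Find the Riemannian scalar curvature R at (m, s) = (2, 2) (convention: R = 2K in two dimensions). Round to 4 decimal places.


The metric has the form g = (A dm^2 + B ds^2)/s^2 with A = 1, B = 1.
Substitute u = sqrt(A/B)*m: g = B*(du^2 + ds^2)/s^2, i.e. B times the
Poincare upper half-plane metric, which has constant Gaussian curvature -1.
Scaling a 2D metric by a constant c divides the Gaussian curvature by c,
so K = -1/B = -1/(1) = -1.0000 everywhere (the point (m, s) = (2, 2) is irrelevant:
the curvature is constant).
Scalar curvature in dimension 2: R = 2K = -2/(1) = -2.0000.

-2.0000


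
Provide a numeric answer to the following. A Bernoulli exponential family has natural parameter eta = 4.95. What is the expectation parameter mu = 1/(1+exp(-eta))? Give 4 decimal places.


Dual coordinate (expectation parameter) for Bernoulli:
mu = 1/(1+exp(-eta)).
eta = 4.95.
exp(-eta) = exp(-4.95) = 0.007083.
mu = 1/(1+0.007083) = 0.9930

0.9930


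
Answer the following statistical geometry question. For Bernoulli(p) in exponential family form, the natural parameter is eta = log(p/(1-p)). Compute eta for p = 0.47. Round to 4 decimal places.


Natural parameter for Bernoulli: eta = log(p/(1-p)).
p = 0.47, 1-p = 0.53.
p/(1-p) = 0.886792.
eta = log(0.886792) = -0.1201

-0.1201


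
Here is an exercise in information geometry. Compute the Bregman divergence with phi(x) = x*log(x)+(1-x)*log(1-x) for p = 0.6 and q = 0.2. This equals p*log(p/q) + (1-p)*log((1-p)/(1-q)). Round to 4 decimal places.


Bregman divergence with negative entropy generator:
D = p*log(p/q) + (1-p)*log((1-p)/(1-q)).
p = 0.6, q = 0.2.
p*log(p/q) = 0.6*log(0.6/0.2) = 0.659167.
(1-p)*log((1-p)/(1-q)) = 0.4*log(0.4/0.8) = -0.277259.
D = 0.659167 + -0.277259 = 0.3819

0.3819


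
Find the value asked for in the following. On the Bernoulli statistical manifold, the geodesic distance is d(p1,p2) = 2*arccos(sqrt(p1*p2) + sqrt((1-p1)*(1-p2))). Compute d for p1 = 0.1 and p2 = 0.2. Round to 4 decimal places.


Geodesic distance on Bernoulli manifold:
d(p1,p2) = 2*arccos(sqrt(p1*p2) + sqrt((1-p1)*(1-p2))).
sqrt(p1*p2) = sqrt(0.1*0.2) = 0.141421.
sqrt((1-p1)*(1-p2)) = sqrt(0.9*0.8) = 0.848528.
arg = 0.141421 + 0.848528 = 0.989949.
d = 2*arccos(0.989949) = 0.2838

0.2838


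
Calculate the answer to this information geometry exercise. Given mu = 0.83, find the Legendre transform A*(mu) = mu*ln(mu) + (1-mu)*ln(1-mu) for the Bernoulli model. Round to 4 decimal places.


Legendre transform for Bernoulli:
A*(mu) = mu*log(mu) + (1-mu)*log(1-mu).
mu = 0.83, 1-mu = 0.17.
mu*log(mu) = 0.83*log(0.83) = -0.154654.
(1-mu)*log(1-mu) = 0.17*log(0.17) = -0.301233.
A* = -0.154654 + -0.301233 = -0.4559

-0.4559


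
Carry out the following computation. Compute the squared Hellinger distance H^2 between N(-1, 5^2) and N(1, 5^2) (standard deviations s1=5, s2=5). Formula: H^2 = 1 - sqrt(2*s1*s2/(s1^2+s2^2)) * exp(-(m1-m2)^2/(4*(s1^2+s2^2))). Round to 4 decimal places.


Squared Hellinger distance for Gaussians:
H^2 = 1 - sqrt(2*s1*s2/(s1^2+s2^2)) * exp(-(m1-m2)^2/(4*(s1^2+s2^2))).
s1^2 = 25, s2^2 = 25, s1^2+s2^2 = 50.
sqrt(2*5*5/(50)) = 1.0.
(m1-m2)^2 = (-2)^2 = 4.
exp(-4/(4*50)) = exp(-0.02) = 0.980199.
H^2 = 1 - 1.0*0.980199 = 0.0198

0.0198


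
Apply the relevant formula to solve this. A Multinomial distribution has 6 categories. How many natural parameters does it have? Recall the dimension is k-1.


Exponential family dimension calculation:
For Multinomial with k=6 categories, dim = k-1 = 5.

5


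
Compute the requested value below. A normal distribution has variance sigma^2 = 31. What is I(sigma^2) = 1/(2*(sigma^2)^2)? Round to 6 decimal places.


Fisher information for variance: I(sigma^2) = 1/(2*sigma^4).
sigma^2 = 31, so sigma^4 = 961.
I = 1/(2*961) = 1/1922 = 0.000520

0.000520


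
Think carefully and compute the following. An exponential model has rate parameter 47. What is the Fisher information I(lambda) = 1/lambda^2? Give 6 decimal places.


Fisher information for exponential: I(lambda) = 1/lambda^2.
lambda = 47, lambda^2 = 2209.
I = 1/2209 = 0.000453

0.000453


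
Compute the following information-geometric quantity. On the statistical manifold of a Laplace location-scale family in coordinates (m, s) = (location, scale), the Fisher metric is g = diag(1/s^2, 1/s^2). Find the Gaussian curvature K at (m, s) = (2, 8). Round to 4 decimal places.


The metric has the form g = (A dm^2 + B ds^2)/s^2 with A = 1, B = 1.
Substitute u = sqrt(A/B)*m: g = B*(du^2 + ds^2)/s^2, i.e. B times the
Poincare upper half-plane metric, which has constant Gaussian curvature -1.
Scaling a 2D metric by a constant c divides the Gaussian curvature by c,
so K = -1/B = -1/(1) = -1.0000 everywhere (the point (m, s) = (2, 8) is irrelevant:
the curvature is constant).
The requested Gaussian curvature is K = -1.0000.

-1.0000


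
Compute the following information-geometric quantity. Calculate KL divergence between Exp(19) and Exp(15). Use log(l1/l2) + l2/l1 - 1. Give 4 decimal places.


KL divergence for exponential family:
KL = log(l1/l2) + l2/l1 - 1.
log(19/15) = 0.236389.
15/19 = 0.789474.
KL = 0.236389 + 0.789474 - 1 = 0.0259

0.0259


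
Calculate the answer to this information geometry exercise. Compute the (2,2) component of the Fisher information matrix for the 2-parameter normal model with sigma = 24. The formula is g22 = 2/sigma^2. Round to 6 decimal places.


For the 2-parameter normal family, the Fisher metric has:
  g11 = 1/sigma^2, g22 = 2/sigma^2.
sigma = 24, sigma^2 = 576.
g22 = 0.003472

0.003472


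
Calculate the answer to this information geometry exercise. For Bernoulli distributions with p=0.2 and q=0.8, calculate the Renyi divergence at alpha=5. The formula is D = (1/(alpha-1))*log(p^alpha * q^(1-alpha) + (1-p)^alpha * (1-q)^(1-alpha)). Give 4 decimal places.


Renyi divergence of order alpha between Bernoulli distributions:
D = (1/(alpha-1))*log(p^alpha * q^(1-alpha) + (1-p)^alpha * (1-q)^(1-alpha)).
alpha = 5, p = 0.2, q = 0.8.
p^alpha * q^(1-alpha) = 0.2^5 * 0.8^-4 = 0.000781.
(1-p)^alpha * (1-q)^(1-alpha) = 0.8^5 * 0.2^-4 = 204.8.
sum = 0.000781 + 204.8 = 204.800781.
D = (1/4)*log(204.800781) = 1.3305

1.3305


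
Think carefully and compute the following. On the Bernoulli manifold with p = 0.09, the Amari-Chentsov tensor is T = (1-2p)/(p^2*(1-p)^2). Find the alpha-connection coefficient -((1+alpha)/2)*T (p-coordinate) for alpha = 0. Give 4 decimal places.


Skewness (Amari-Chentsov) tensor: T = (1-2p)/(p^2*(1-p)^2).
p = 0.09, 1-2p = 0.82, p^2 = 0.0081, (1-p)^2 = 0.8281.
T = 0.82/(0.0081 * 0.8281) = 122.249206.
In the p-coordinate, Gamma^(alpha) = Gamma^(0) - (alpha/2)*T with Gamma^(0) = (1/2)*g'(p) = -T/2,
so Gamma^(alpha) = -((1+alpha)/2)*T.
alpha = 0, -(1+alpha)/2 = -0.5.
Gamma = -0.5 * 122.249206 = -61.1246

-61.1246


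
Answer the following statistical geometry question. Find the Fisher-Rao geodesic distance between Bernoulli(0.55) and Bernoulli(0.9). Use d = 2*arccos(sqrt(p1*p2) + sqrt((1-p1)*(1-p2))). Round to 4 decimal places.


Geodesic distance on Bernoulli manifold:
d(p1,p2) = 2*arccos(sqrt(p1*p2) + sqrt((1-p1)*(1-p2))).
sqrt(p1*p2) = sqrt(0.55*0.9) = 0.703562.
sqrt((1-p1)*(1-p2)) = sqrt(0.45*0.1) = 0.212132.
arg = 0.703562 + 0.212132 = 0.915694.
d = 2*arccos(0.915694) = 0.8271

0.8271


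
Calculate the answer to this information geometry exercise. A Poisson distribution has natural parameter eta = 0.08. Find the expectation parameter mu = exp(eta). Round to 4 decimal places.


Expectation parameter for Poisson exponential family:
mu = exp(eta).
eta = 0.08.
mu = exp(0.08) = 1.0833

1.0833


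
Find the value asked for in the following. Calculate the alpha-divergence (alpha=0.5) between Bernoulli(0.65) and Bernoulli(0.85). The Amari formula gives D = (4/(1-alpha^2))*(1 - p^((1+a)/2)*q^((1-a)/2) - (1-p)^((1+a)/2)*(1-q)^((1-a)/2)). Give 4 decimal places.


Amari alpha-divergence:
D = (4/(1-alpha^2))*(1 - p^((1+a)/2)*q^((1-a)/2) - (1-p)^((1+a)/2)*(1-q)^((1-a)/2)).
alpha = 0.5, p = 0.65, q = 0.85.
e1 = (1+alpha)/2 = 0.75, e2 = (1-alpha)/2 = 0.25.
t1 = p^e1 * q^e2 = 0.65^0.75 * 0.85^0.25 = 0.695088.
t2 = (1-p)^e1 * (1-q)^e2 = 0.35^0.75 * 0.15^0.25 = 0.283187.
4/(1-alpha^2) = 5.333333.
D = 5.333333*(1 - 0.695088 - 0.283187) = 0.1159

0.1159


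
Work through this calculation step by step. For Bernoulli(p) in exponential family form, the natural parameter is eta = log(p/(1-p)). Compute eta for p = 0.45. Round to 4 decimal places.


Natural parameter for Bernoulli: eta = log(p/(1-p)).
p = 0.45, 1-p = 0.55.
p/(1-p) = 0.818182.
eta = log(0.818182) = -0.2007

-0.2007


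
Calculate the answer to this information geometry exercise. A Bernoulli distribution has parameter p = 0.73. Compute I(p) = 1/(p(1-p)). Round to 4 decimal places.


For Bernoulli(p), Fisher information is I(p) = 1/(p*(1-p)).
p = 0.73, 1-p = 0.27.
p*(1-p) = 0.1971.
I(p) = 1/0.1971 = 5.0736

5.0736


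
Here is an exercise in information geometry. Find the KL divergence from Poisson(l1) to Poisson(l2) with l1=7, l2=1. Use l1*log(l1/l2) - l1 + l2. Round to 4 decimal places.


KL divergence for Poisson:
KL = l1*log(l1/l2) - l1 + l2.
l1 = 7, l2 = 1.
log(7/1) = 1.94591.
l1*log(l1/l2) = 7 * 1.94591 = 13.621371.
KL = 13.621371 - 7 + 1 = 7.6214

7.6214


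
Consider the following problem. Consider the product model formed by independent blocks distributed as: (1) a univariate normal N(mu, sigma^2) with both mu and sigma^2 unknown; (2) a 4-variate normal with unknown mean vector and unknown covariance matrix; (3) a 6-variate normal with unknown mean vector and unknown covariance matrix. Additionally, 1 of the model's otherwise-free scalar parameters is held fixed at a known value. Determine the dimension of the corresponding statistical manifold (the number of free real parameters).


The dimension of a statistical manifold equals the number of free
(independent) real parameters of the model. For a product of independent
blocks the parameter counts add.
- normal (mu, sigma^2): 2.
- 4-variate normal: 4 (mean) + 4*5/2 = 10 (symmetric covariance) = 14.
- 6-variate normal: 6 (mean) + 6*7/2 = 21 (symmetric covariance) = 27.
Total = 2 + 14 + 27 = 43.
1 parameter(s) fixed at known values: 43 - 1 = 42.
Dimension = 42

42


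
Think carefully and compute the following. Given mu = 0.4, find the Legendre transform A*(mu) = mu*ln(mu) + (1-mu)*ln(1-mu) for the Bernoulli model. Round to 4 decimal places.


Legendre transform for Bernoulli:
A*(mu) = mu*log(mu) + (1-mu)*log(1-mu).
mu = 0.4, 1-mu = 0.6.
mu*log(mu) = 0.4*log(0.4) = -0.366516.
(1-mu)*log(1-mu) = 0.6*log(0.6) = -0.306495.
A* = -0.366516 + -0.306495 = -0.6730

-0.6730


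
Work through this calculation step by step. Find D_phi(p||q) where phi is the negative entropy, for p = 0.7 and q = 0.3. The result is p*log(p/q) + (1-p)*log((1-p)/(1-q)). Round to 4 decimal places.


Bregman divergence with negative entropy generator:
D = p*log(p/q) + (1-p)*log((1-p)/(1-q)).
p = 0.7, q = 0.3.
p*log(p/q) = 0.7*log(0.7/0.3) = 0.593109.
(1-p)*log((1-p)/(1-q)) = 0.3*log(0.3/0.7) = -0.254189.
D = 0.593109 + -0.254189 = 0.3389

0.3389


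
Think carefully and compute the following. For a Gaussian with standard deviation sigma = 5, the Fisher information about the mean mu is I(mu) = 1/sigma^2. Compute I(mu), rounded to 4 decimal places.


The Fisher information for the mean of a normal distribution is I(mu) = 1/sigma^2.
sigma = 5, so sigma^2 = 25.
I(mu) = 1/25 = 0.0400

0.0400


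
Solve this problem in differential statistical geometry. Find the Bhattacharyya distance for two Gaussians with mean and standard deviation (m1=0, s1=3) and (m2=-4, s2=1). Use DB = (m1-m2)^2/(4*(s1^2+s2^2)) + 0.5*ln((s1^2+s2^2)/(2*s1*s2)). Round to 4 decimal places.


Bhattacharyya distance between two Gaussians:
DB = (m1-m2)^2/(4*(s1^2+s2^2)) + (1/2)*ln((s1^2+s2^2)/(2*s1*s2)).
(m1-m2)^2 = (4)^2 = 16.
s1^2+s2^2 = 9 + 1 = 10.
term1 = 16/40 = 0.4.
term2 = 0.5*ln(10/6.0) = 0.255413.
DB = 0.4 + 0.255413 = 0.6554

0.6554


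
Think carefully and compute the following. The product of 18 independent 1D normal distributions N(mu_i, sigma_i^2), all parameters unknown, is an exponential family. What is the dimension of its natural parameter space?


Exponential family dimension calculation:
Each univariate normal has two natural parameters (mu/sigma^2 and -1/(2 sigma^2)).
With 18 independent components, dim = 2 * 18 = 36.

36


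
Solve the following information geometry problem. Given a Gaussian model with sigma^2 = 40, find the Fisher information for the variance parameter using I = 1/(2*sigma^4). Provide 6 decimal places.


Fisher information for variance: I(sigma^2) = 1/(2*sigma^4).
sigma^2 = 40, so sigma^4 = 1600.
I = 1/(2*1600) = 1/3200 = 0.000313

0.000313


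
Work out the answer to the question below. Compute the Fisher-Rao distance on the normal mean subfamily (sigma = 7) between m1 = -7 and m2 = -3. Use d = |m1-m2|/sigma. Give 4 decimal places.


On the fixed-variance normal subfamily, geodesic distance = |m1-m2|/sigma.
|-7 - -3| = 4.
sigma = 7.
d = 4/7 = 0.5714

0.5714


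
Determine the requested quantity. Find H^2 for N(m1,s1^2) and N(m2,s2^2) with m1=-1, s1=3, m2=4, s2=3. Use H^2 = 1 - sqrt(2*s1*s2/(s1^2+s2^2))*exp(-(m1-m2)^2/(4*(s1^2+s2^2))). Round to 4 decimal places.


Squared Hellinger distance for Gaussians:
H^2 = 1 - sqrt(2*s1*s2/(s1^2+s2^2)) * exp(-(m1-m2)^2/(4*(s1^2+s2^2))).
s1^2 = 9, s2^2 = 9, s1^2+s2^2 = 18.
sqrt(2*3*3/(18)) = 1.0.
(m1-m2)^2 = (-5)^2 = 25.
exp(-25/(4*18)) = exp(-0.347222) = 0.706648.
H^2 = 1 - 1.0*0.706648 = 0.2934

0.2934


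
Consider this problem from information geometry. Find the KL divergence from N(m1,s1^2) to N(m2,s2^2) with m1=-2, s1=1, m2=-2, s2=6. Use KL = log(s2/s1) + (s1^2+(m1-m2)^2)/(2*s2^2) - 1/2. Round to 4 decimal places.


KL divergence between normal distributions:
KL = log(s2/s1) + (s1^2 + (m1-m2)^2)/(2*s2^2) - 1/2.
log(6/1) = 1.791759.
(1^2 + (-2--2)^2)/(2*6^2) = (1 + 0)/72 = 0.013889.
KL = 1.791759 + 0.013889 - 0.5 = 1.3056

1.3056


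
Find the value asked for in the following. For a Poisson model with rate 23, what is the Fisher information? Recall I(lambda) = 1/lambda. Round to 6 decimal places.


Fisher information for Poisson: I(lambda) = 1/lambda.
lambda = 23.
I(lambda) = 1/23 = 0.043478

0.043478


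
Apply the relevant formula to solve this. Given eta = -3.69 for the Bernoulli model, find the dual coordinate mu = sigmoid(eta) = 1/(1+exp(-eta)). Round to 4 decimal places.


Dual coordinate (expectation parameter) for Bernoulli:
mu = 1/(1+exp(-eta)).
eta = -3.69.
exp(-eta) = exp(3.69) = 40.044847.
mu = 1/(1+40.044847) = 0.0244

0.0244


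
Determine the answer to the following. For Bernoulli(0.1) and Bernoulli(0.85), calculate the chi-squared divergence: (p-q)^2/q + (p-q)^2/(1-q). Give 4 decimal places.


Chi-squared divergence between Bernoulli distributions:
chi^2 = (p-q)^2/q + (p-q)^2/(1-q).
p = 0.1, q = 0.85, p-q = -0.75.
(p-q)^2 = 0.5625.
term1 = 0.5625/0.85 = 0.661765.
term2 = 0.5625/0.15 = 3.75.
chi^2 = 0.661765 + 3.75 = 4.4118

4.4118


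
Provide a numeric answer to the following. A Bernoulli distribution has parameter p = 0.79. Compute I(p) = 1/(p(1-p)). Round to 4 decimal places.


For Bernoulli(p), Fisher information is I(p) = 1/(p*(1-p)).
p = 0.79, 1-p = 0.21.
p*(1-p) = 0.1659.
I(p) = 1/0.1659 = 6.0277

6.0277


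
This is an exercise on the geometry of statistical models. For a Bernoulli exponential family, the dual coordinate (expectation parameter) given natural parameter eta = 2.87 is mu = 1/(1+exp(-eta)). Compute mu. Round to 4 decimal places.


Dual coordinate (expectation parameter) for Bernoulli:
mu = 1/(1+exp(-eta)).
eta = 2.87.
exp(-eta) = exp(-2.87) = 0.056699.
mu = 1/(1+0.056699) = 0.9463

0.9463


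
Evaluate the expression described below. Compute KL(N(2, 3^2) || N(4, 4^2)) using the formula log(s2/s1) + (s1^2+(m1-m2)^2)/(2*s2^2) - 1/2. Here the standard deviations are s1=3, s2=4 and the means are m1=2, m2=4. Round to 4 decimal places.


KL divergence between normal distributions:
KL = log(s2/s1) + (s1^2 + (m1-m2)^2)/(2*s2^2) - 1/2.
log(4/3) = 0.287682.
(3^2 + (2-4)^2)/(2*4^2) = (9 + 4)/32 = 0.40625.
KL = 0.287682 + 0.40625 - 0.5 = 0.1939

0.1939


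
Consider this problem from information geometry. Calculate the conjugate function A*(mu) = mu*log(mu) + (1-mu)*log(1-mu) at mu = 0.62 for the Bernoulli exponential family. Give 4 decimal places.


Legendre transform for Bernoulli:
A*(mu) = mu*log(mu) + (1-mu)*log(1-mu).
mu = 0.62, 1-mu = 0.38.
mu*log(mu) = 0.62*log(0.62) = -0.296382.
(1-mu)*log(1-mu) = 0.38*log(0.38) = -0.367682.
A* = -0.296382 + -0.367682 = -0.6641

-0.6641


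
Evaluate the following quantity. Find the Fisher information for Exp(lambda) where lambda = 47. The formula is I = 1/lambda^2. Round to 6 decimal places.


Fisher information for exponential: I(lambda) = 1/lambda^2.
lambda = 47, lambda^2 = 2209.
I = 1/2209 = 0.000453

0.000453


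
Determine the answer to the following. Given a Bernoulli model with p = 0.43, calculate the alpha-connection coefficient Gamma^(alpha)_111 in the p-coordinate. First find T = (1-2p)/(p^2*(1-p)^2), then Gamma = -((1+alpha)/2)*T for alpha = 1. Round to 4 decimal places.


Skewness (Amari-Chentsov) tensor: T = (1-2p)/(p^2*(1-p)^2).
p = 0.43, 1-2p = 0.14, p^2 = 0.1849, (1-p)^2 = 0.3249.
T = 0.14/(0.1849 * 0.3249) = 2.330459.
In the p-coordinate, Gamma^(alpha) = Gamma^(0) - (alpha/2)*T with Gamma^(0) = (1/2)*g'(p) = -T/2,
so Gamma^(alpha) = -((1+alpha)/2)*T.
alpha = 1, -(1+alpha)/2 = -1.0.
Gamma = -1.0 * 2.330459 = -2.3305

-2.3305


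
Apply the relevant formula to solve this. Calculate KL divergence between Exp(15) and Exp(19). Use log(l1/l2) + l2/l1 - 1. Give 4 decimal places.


KL divergence for exponential family:
KL = log(l1/l2) + l2/l1 - 1.
log(15/19) = -0.236389.
19/15 = 1.266667.
KL = -0.236389 + 1.266667 - 1 = 0.0303

0.0303


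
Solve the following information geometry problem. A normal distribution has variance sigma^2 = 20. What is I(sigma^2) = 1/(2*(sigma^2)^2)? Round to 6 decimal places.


Fisher information for variance: I(sigma^2) = 1/(2*sigma^4).
sigma^2 = 20, so sigma^4 = 400.
I = 1/(2*400) = 1/800 = 0.001250

0.001250


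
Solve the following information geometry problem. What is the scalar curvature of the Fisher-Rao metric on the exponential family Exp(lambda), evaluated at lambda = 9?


This family has a single free parameter, so its statistical manifold
is 1-dimensional. The Riemann curvature tensor of any 1-dimensional
Riemannian manifold vanishes identically, so R = 0.

0


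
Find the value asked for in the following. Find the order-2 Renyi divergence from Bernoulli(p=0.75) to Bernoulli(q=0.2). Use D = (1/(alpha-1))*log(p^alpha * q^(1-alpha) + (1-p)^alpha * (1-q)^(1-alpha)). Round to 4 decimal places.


Renyi divergence of order alpha between Bernoulli distributions:
D = (1/(alpha-1))*log(p^alpha * q^(1-alpha) + (1-p)^alpha * (1-q)^(1-alpha)).
alpha = 2, p = 0.75, q = 0.2.
p^alpha * q^(1-alpha) = 0.75^2 * 0.2^-1 = 2.8125.
(1-p)^alpha * (1-q)^(1-alpha) = 0.25^2 * 0.8^-1 = 0.078125.
sum = 2.8125 + 0.078125 = 2.890625.
D = (1/1)*log(2.890625) = 1.0615

1.0615


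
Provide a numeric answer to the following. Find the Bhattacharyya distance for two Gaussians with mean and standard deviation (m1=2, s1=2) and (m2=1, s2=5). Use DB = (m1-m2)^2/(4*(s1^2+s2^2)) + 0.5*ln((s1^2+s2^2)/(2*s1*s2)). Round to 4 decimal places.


Bhattacharyya distance between two Gaussians:
DB = (m1-m2)^2/(4*(s1^2+s2^2)) + (1/2)*ln((s1^2+s2^2)/(2*s1*s2)).
(m1-m2)^2 = (1)^2 = 1.
s1^2+s2^2 = 4 + 25 = 29.
term1 = 1/116 = 0.008621.
term2 = 0.5*ln(29/20.0) = 0.185782.
DB = 0.008621 + 0.185782 = 0.1944

0.1944


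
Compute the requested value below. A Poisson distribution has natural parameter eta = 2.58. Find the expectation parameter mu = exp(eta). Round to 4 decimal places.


Expectation parameter for Poisson exponential family:
mu = exp(eta).
eta = 2.58.
mu = exp(2.58) = 13.1971

13.1971


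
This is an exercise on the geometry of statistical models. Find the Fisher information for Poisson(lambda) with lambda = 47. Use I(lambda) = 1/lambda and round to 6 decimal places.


Fisher information for Poisson: I(lambda) = 1/lambda.
lambda = 47.
I(lambda) = 1/47 = 0.021277

0.021277


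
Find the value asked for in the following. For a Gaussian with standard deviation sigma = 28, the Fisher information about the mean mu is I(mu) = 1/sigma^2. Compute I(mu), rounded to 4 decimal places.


The Fisher information for the mean of a normal distribution is I(mu) = 1/sigma^2.
sigma = 28, so sigma^2 = 784.
I(mu) = 1/784 = 0.0013

0.0013


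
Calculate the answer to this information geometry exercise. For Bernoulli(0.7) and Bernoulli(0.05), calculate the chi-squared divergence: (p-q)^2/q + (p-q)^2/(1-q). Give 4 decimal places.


Chi-squared divergence between Bernoulli distributions:
chi^2 = (p-q)^2/q + (p-q)^2/(1-q).
p = 0.7, q = 0.05, p-q = 0.65.
(p-q)^2 = 0.4225.
term1 = 0.4225/0.05 = 8.45.
term2 = 0.4225/0.95 = 0.444737.
chi^2 = 8.45 + 0.444737 = 8.8947

8.8947


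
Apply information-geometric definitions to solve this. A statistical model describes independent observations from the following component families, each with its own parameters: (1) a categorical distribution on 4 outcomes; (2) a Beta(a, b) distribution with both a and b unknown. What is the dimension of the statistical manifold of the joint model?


The dimension of a statistical manifold equals the number of free
(independent) real parameters of the model. For a product of independent
blocks the parameter counts add.
- categorical on 4 outcomes (probabilities sum to 1): 4-1 = 3.
- Beta (a, b): 2.
Total = 3 + 2 = 5.
Dimension = 5

5


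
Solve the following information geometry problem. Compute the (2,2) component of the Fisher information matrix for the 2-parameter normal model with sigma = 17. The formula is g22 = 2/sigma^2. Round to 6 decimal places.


For the 2-parameter normal family, the Fisher metric has:
  g11 = 1/sigma^2, g22 = 2/sigma^2.
sigma = 17, sigma^2 = 289.
g22 = 0.006920

0.006920


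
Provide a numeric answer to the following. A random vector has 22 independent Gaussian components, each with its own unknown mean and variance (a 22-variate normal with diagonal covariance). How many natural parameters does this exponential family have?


Exponential family dimension calculation:
Each univariate normal has two natural parameters (mu/sigma^2 and -1/(2 sigma^2)).
With 22 independent components, dim = 2 * 22 = 44.

44


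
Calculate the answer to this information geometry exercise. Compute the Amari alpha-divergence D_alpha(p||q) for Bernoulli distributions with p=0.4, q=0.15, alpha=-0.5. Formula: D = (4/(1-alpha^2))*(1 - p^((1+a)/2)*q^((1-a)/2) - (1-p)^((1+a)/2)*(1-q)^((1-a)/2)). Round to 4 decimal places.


Amari alpha-divergence:
D = (4/(1-alpha^2))*(1 - p^((1+a)/2)*q^((1-a)/2) - (1-p)^((1+a)/2)*(1-q)^((1-a)/2)).
alpha = -0.5, p = 0.4, q = 0.15.
e1 = (1+alpha)/2 = 0.25, e2 = (1-alpha)/2 = 0.75.
t1 = p^e1 * q^e2 = 0.4^0.25 * 0.15^0.75 = 0.191683.
t2 = (1-p)^e1 * (1-q)^e2 = 0.6^0.25 * 0.85^0.75 = 0.779116.
4/(1-alpha^2) = 5.333333.
D = 5.333333*(1 - 0.191683 - 0.779116) = 0.1557

0.1557


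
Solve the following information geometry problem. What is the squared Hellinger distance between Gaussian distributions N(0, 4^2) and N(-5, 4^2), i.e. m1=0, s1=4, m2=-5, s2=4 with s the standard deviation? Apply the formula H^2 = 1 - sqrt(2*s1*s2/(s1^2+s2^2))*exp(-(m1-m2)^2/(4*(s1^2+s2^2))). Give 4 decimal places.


Squared Hellinger distance for Gaussians:
H^2 = 1 - sqrt(2*s1*s2/(s1^2+s2^2)) * exp(-(m1-m2)^2/(4*(s1^2+s2^2))).
s1^2 = 16, s2^2 = 16, s1^2+s2^2 = 32.
sqrt(2*4*4/(32)) = 1.0.
(m1-m2)^2 = (5)^2 = 25.
exp(-25/(4*32)) = exp(-0.195312) = 0.822578.
H^2 = 1 - 1.0*0.822578 = 0.1774

0.1774


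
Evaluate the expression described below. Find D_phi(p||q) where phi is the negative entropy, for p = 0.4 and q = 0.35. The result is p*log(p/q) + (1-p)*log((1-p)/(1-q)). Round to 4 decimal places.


Bregman divergence with negative entropy generator:
D = p*log(p/q) + (1-p)*log((1-p)/(1-q)).
p = 0.4, q = 0.35.
p*log(p/q) = 0.4*log(0.4/0.35) = 0.053413.
(1-p)*log((1-p)/(1-q)) = 0.6*log(0.6/0.65) = -0.048026.
D = 0.053413 + -0.048026 = 0.0054

0.0054


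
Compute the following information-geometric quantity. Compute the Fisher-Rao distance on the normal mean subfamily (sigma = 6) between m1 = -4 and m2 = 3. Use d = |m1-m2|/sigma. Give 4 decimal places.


On the fixed-variance normal subfamily, geodesic distance = |m1-m2|/sigma.
|-4 - 3| = 7.
sigma = 6.
d = 7/6 = 1.1667

1.1667


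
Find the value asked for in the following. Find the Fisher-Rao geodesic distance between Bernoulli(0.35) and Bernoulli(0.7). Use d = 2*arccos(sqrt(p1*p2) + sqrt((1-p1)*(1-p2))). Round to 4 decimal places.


Geodesic distance on Bernoulli manifold:
d(p1,p2) = 2*arccos(sqrt(p1*p2) + sqrt((1-p1)*(1-p2))).
sqrt(p1*p2) = sqrt(0.35*0.7) = 0.494975.
sqrt((1-p1)*(1-p2)) = sqrt(0.65*0.3) = 0.441588.
arg = 0.494975 + 0.441588 = 0.936563.
d = 2*arccos(0.936563) = 0.7162

0.7162


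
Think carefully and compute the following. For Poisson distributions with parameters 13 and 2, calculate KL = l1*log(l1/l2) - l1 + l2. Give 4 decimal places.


KL divergence for Poisson:
KL = l1*log(l1/l2) - l1 + l2.
l1 = 13, l2 = 2.
log(13/2) = 1.871802.
l1*log(l1/l2) = 13 * 1.871802 = 24.333428.
KL = 24.333428 - 13 + 2 = 13.3334

13.3334


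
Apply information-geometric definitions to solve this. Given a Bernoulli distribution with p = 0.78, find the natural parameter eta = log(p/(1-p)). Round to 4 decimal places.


Natural parameter for Bernoulli: eta = log(p/(1-p)).
p = 0.78, 1-p = 0.22.
p/(1-p) = 3.545455.
eta = log(3.545455) = 1.2657

1.2657


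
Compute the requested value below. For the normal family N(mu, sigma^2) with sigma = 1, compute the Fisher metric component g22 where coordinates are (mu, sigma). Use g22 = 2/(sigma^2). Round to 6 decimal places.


For the 2-parameter normal family, the Fisher metric has:
  g11 = 1/sigma^2, g22 = 2/sigma^2.
sigma = 1, sigma^2 = 1.
g22 = 2.000000

2.000000


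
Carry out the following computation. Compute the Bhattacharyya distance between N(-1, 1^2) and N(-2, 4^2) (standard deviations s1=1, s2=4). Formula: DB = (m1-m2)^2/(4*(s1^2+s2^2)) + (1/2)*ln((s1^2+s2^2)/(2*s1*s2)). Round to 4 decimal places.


Bhattacharyya distance between two Gaussians:
DB = (m1-m2)^2/(4*(s1^2+s2^2)) + (1/2)*ln((s1^2+s2^2)/(2*s1*s2)).
(m1-m2)^2 = (1)^2 = 1.
s1^2+s2^2 = 1 + 16 = 17.
term1 = 1/68 = 0.014706.
term2 = 0.5*ln(17/8.0) = 0.376886.
DB = 0.014706 + 0.376886 = 0.3916

0.3916


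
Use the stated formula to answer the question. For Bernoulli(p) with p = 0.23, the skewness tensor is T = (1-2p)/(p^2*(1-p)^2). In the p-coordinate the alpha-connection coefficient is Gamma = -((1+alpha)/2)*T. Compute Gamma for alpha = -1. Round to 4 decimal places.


Skewness (Amari-Chentsov) tensor: T = (1-2p)/(p^2*(1-p)^2).
p = 0.23, 1-2p = 0.54, p^2 = 0.0529, (1-p)^2 = 0.5929.
T = 0.54/(0.0529 * 0.5929) = 17.216967.
In the p-coordinate, Gamma^(alpha) = Gamma^(0) - (alpha/2)*T with Gamma^(0) = (1/2)*g'(p) = -T/2,
so Gamma^(alpha) = -((1+alpha)/2)*T.
alpha = -1, -(1+alpha)/2 = 0.0.
Gamma = 0.0 * 17.216967 = 0.0000

0.0000


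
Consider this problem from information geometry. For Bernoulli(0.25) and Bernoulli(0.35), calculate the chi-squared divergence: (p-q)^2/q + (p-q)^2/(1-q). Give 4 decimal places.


Chi-squared divergence between Bernoulli distributions:
chi^2 = (p-q)^2/q + (p-q)^2/(1-q).
p = 0.25, q = 0.35, p-q = -0.1.
(p-q)^2 = 0.01.
term1 = 0.01/0.35 = 0.028571.
term2 = 0.01/0.65 = 0.015385.
chi^2 = 0.028571 + 0.015385 = 0.0440

0.0440


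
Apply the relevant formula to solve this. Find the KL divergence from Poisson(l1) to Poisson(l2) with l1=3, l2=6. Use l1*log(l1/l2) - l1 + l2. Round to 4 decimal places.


KL divergence for Poisson:
KL = l1*log(l1/l2) - l1 + l2.
l1 = 3, l2 = 6.
log(3/6) = -0.693147.
l1*log(l1/l2) = 3 * -0.693147 = -2.079442.
KL = -2.079442 - 3 + 6 = 0.9206

0.9206
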